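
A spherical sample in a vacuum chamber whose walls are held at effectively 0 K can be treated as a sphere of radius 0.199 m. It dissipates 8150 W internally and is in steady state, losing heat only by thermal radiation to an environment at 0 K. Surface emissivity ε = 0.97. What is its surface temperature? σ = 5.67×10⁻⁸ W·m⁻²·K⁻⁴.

T ≈ 739 K

Steady state: internal power = radiated power, P = εσA T⁴.
Radiating area A = 4πr² = 0.4976 m².
T⁴ = P/(εσA) = 8150/(0.97·5.67×10⁻⁸·0.4976) = 2.978×10¹¹ K⁴.
T = (2.978×10¹¹)^(1/4).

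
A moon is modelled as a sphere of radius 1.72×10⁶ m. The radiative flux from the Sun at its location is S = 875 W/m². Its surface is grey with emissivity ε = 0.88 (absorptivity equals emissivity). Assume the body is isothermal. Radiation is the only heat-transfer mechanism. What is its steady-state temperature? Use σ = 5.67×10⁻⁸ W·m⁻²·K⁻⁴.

T ≈ 249 K

At equilibrium, absorbed power = emitted power.
Absorbing cross-section = πr² = 9.294×10¹² m²; emitting surface = 4πr² = 3.718×10¹³ m² (ratio 4).
εS·A_cross = εσ·A_surf·T⁴  ⇒  T⁴ = S/(4σ)   (ε cancels).
T⁴ = 875/(4·5.67×10⁻⁸) = 3.858×10⁹ K⁴.
T = (3.858×10⁹)^(1/4).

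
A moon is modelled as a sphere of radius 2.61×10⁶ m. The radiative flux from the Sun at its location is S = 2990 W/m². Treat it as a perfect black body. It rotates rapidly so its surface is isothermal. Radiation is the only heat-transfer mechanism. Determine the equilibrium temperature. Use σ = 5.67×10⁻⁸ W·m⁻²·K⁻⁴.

At equilibrium, absorbed power = emitted power.
Absorbing cross-section = πr² = 2.140×10¹³ m²; emitting surface = 4πr² = 8.560×10¹³ m² (ratio 4).
S·A_cross = εσ·A_surf·T⁴  ⇒  T⁴ = S/(4σ).
T⁴ = 1.00·2990/(4·5.67×10⁻⁸) = 1.318×10¹⁰ K⁴.
T = (1.318×10¹⁰)^(1/4).

T ≈ 339 K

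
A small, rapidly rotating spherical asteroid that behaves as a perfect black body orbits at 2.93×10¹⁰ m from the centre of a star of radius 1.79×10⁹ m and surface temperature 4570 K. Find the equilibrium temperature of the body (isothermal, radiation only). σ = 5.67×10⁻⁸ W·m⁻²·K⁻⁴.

T ≈ 799 K

The star's surface emits σT_*⁴; at distance d the flux is S = σT_*⁴(R_*/d)².
S = 5.67×10⁻⁸·(4570)⁴·(1.79×10⁹/2.93×10¹⁰)² = 92300 W/m².
For an isothermal sphere T⁴ = (1−a)S/(4σ) = 4.070×10¹¹ K⁴.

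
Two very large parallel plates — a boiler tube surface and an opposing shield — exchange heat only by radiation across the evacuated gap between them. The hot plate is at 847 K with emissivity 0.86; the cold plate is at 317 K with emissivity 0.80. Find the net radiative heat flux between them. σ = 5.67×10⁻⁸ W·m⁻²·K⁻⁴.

q ≈ 20300 W/m²

For two infinite grey parallel plates, q = σ(T₁⁴ − T₂⁴)/(1/ε₁ + 1/ε₂ − 1).
T₁⁴ − T₂⁴ = 5.147×10¹¹ − 1.010×10¹⁰ = 5.046×10¹¹ K⁴.
1/ε₁ + 1/ε₂ − 1 = 1.163 + 1.250 − 1 = 1.413.
q = 5.67×10⁻⁸ × 5.046×10¹¹ / 1.413.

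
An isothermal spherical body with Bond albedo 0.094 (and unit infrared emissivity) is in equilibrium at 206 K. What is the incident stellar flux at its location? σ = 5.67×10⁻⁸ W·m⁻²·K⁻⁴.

(1−a)S·πr² = σ·4πr²·T⁴ ⇒ S = 4σT⁴/(1−a).
S = 4·5.67×10⁻⁸·1.801×10⁹/0.906.

S ≈ 451 W/m²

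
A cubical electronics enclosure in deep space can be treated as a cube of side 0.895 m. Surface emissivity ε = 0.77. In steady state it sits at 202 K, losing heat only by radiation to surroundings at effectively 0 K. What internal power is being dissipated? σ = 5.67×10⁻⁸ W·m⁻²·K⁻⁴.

P ≈ 349 W

Steady state: P = εσA T⁴.
A = 6L² = 4.806 m²; T⁴ = (202)⁴ = 1.665×10⁹ K⁴.
P = 0.77 × 5.67×10⁻⁸ × 4.806 × 1.665×10⁹.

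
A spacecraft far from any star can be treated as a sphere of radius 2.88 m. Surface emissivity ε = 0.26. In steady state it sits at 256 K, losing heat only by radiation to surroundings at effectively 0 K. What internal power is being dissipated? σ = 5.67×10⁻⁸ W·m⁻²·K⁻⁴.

P ≈ 6600 W

Steady state: P = εσA T⁴.
A = 4πr² = 104.2 m²; T⁴ = (256)⁴ = 4.295×10⁹ K⁴.
P = 0.26 × 5.67×10⁻⁸ × 104.2 × 4.295×10⁹.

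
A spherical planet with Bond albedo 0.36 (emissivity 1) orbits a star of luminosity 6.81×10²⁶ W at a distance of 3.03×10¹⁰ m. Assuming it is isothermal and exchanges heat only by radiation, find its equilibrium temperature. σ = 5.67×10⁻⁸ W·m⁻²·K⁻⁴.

First find the stellar flux at distance d: S = L/(4πd²) = 6.81×10²⁶/(4π·(3.03×10¹⁰)²) = 59030 W/m².
For an isothermal sphere, absorbed (1−a)S·πr² = emitted σ·4πr²·T⁴, so T⁴ = (1−a)S/(4σ).
T⁴ = 0.640·59030/(4·5.67×10⁻⁸) = 1.666×10¹¹ K⁴.

T ≈ 639 K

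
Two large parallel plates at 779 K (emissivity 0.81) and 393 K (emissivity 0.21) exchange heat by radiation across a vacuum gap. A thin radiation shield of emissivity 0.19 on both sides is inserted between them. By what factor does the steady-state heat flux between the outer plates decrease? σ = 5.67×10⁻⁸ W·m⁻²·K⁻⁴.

Without shield: q₀ = σΔ(T⁴)/(1/ε₁+1/ε₂−1) with denominator 4.996.
With shield the two gaps are in series; the resistances add: (1/ε₁+1/ε_s−1)+(1/ε_s+1/ε₂−1) = 5.498+9.025 = 14.52.
Heat-flux ratio q₀/q = 14.52/4.996.

factor ≈ 2.91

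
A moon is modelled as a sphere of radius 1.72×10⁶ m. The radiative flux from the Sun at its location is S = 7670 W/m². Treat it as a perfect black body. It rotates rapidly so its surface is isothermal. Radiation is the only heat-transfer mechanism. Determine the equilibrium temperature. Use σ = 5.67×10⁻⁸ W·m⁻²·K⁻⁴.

At equilibrium, absorbed power = emitted power.
Absorbing cross-section = πr² = 9.294×10¹² m²; emitting surface = 4πr² = 3.718×10¹³ m² (ratio 4).
S·A_cross = εσ·A_surf·T⁴  ⇒  T⁴ = S/(4σ).
T⁴ = 1.00·7670/(4·5.67×10⁻⁸) = 3.382×10¹⁰ K⁴.
T = (3.382×10¹⁰)^(1/4).

T ≈ 429 K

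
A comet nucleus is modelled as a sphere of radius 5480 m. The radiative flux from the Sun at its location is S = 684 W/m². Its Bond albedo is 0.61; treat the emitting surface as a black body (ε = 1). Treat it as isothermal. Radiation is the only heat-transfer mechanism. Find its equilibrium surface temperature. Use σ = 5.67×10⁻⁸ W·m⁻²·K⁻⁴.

T ≈ 185 K

At equilibrium, absorbed power = emitted power.
Absorbing cross-section = πr² = 9.434×10⁷ m²; emitting surface = 4πr² = 3.774×10⁸ m² (ratio 4).
(1−a)S·A_cross = εσ·A_surf·T⁴  ⇒  T⁴ = (1−a)S/(4σ).
T⁴ = 0.390·684/(4·5.67×10⁻⁸) = 1.176×10⁹ K⁴.
T = (1.176×10⁹)^(1/4).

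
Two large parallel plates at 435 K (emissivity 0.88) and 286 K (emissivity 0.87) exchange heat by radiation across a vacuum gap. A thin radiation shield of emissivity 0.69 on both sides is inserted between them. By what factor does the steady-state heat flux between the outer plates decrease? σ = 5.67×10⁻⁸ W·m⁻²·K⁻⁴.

Without shield: q₀ = σΔ(T⁴)/(1/ε₁+1/ε₂−1) with denominator 1.286.
With shield the two gaps are in series; the resistances add: (1/ε₁+1/ε_s−1)+(1/ε_s+1/ε₂−1) = 1.586+1.599 = 3.184.
Heat-flux ratio q₀/q = 3.184/1.286.

factor ≈ 2.48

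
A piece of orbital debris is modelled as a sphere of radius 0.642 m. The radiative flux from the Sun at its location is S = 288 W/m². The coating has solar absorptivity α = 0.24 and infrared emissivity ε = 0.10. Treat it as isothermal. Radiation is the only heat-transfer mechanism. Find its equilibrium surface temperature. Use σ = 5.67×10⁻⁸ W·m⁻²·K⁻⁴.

T ≈ 235 K

At equilibrium, absorbed power = emitted power.
Absorbing cross-section = πr² = 1.295 m²; emitting surface = 4πr² = 5.179 m² (ratio 4).
αS·A_cross = εσ·A_surf·T⁴  ⇒  T⁴ = αS/(ε·4σ).
T⁴ = 0.240·288/(0.10·4·5.67×10⁻⁸) = 3.048×10⁹ K⁴.
T = (3.048×10⁹)^(1/4).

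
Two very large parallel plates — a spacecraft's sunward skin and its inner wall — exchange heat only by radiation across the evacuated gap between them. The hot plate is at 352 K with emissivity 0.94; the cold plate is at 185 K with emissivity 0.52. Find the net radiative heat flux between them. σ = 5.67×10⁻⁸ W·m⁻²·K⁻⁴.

For two infinite grey parallel plates, q = σ(T₁⁴ − T₂⁴)/(1/ε₁ + 1/ε₂ − 1).
T₁⁴ − T₂⁴ = 1.535×10¹⁰ − 1.171×10⁹ = 1.418×10¹⁰ K⁴.
1/ε₁ + 1/ε₂ − 1 = 1.064 + 1.923 − 1 = 1.987.
q = 5.67×10⁻⁸ × 1.418×10¹⁰ / 1.987.

q ≈ 405 W/m²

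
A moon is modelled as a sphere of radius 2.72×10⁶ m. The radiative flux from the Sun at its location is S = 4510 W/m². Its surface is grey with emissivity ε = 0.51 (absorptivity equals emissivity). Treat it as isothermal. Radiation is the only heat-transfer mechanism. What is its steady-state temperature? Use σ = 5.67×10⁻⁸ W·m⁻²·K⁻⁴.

At equilibrium, absorbed power = emitted power.
Absorbing cross-section = πr² = 2.324×10¹³ m²; emitting surface = 4πr² = 9.297×10¹³ m² (ratio 4).
εS·A_cross = εσ·A_surf·T⁴  ⇒  T⁴ = S/(4σ)   (ε cancels).
T⁴ = 4510/(4·5.67×10⁻⁸) = 1.989×10¹⁰ K⁴.
T = (1.989×10¹⁰)^(1/4).

T ≈ 376 K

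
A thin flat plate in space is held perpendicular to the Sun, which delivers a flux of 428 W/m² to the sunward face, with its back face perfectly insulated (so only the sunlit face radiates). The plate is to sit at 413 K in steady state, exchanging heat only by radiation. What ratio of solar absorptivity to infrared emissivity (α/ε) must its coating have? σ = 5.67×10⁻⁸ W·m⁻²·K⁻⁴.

Balance: αS·A = εσ·1A·T⁴ ⇒ α/ε = σT⁴/S.
α/ε = 5.67×10⁻⁸·(413)⁴/428 = 5.67×10⁻⁸·2.909×10¹⁰/428.

α/ε ≈ 3.85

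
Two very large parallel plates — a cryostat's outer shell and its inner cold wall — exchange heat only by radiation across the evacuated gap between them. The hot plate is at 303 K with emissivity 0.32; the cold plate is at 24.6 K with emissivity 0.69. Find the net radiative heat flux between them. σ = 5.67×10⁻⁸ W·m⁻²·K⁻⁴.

q ≈ 134 W/m²

For two infinite grey parallel plates, q = σ(T₁⁴ − T₂⁴)/(1/ε₁ + 1/ε₂ − 1).
T₁⁴ − T₂⁴ = 8.429×10⁹ − 3.662×10⁵ = 8.429×10⁹ K⁴.
1/ε₁ + 1/ε₂ − 1 = 3.125 + 1.449 − 1 = 3.574.
q = 5.67×10⁻⁸ × 8.429×10⁹ / 3.574.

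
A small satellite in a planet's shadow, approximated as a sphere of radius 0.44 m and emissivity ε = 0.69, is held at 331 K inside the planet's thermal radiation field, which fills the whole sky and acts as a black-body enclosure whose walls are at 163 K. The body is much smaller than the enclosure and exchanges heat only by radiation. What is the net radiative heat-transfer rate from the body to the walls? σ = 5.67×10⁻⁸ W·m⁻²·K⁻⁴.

P_net ≈ 1080 W

For a small grey body in a large enclosure: P_net = εσA(T_body⁴ − T_wall⁴).
A = 4πr² = 2.433 m²; T_body⁴ − T_wall⁴ = 1.200×10¹⁰ − 7.059×10⁸ = 1.130×10¹⁰ K⁴.
|P_net| = 0.69·5.67×10⁻⁸·2.433·1.130×10¹⁰.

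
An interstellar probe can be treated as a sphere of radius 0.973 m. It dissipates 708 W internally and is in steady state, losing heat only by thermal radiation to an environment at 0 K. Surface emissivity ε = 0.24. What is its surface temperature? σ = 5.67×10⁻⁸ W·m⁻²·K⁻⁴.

T ≈ 257 K

Steady state: internal power = radiated power, P = εσA T⁴.
Radiating area A = 4πr² = 11.90 m².
T⁴ = P/(εσA) = 708/(0.24·5.67×10⁻⁸·11.90) = 4.373×10⁹ K⁴.
T = (4.373×10⁹)^(1/4).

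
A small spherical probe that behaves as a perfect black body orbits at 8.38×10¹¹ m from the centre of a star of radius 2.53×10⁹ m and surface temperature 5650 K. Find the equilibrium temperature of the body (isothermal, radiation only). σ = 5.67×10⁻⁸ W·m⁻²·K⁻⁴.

The star's surface emits σT_*⁴; at distance d the flux is S = σT_*⁴(R_*/d)².
S = 5.67×10⁻⁸·(5650)⁴·(2.53×10⁹/8.38×10¹¹)² = 526.7 W/m².
For an isothermal sphere T⁴ = (1−a)S/(4σ) = 2.322×10⁹ K⁴.

T ≈ 220 K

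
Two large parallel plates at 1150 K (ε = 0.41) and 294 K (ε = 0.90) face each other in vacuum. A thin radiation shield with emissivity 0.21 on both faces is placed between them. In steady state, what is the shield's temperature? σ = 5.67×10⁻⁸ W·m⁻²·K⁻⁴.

T_s ≈ 938 K

In steady state the net flux on the hot side equals that on the cold side.
σ(T₁⁴−T_s⁴)/D₁ = σ(T_s⁴−T₂⁴)/D₂, with D₁ = 1/ε₁+1/ε_s−1 = 6.201, D₂ = 1/ε_s+1/ε₂−1 = 4.873.
Solve for T_s⁴: T_s⁴ = (D₂·T₁⁴ + D₁·T₂⁴)/(D₁+D₂) = 7.738×10¹¹ K⁴.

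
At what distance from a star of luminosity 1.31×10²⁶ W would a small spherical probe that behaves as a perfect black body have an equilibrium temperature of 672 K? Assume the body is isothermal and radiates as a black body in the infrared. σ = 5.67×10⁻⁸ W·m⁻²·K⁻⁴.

For an isothermal black-emitting sphere, (1−a)S·πr² = σ·4πr²·T⁴ ⇒ S = 4σT⁴/(1−a).
S = 4·5.67×10⁻⁸·(672)⁴/1.00 = 46250 W/m².
Flux falls as S = L/(4πd²), so d = √(L/(4πS)) = √(1.31×10²⁶/(4π·46250)).

d ≈ 1.50×10¹⁰ m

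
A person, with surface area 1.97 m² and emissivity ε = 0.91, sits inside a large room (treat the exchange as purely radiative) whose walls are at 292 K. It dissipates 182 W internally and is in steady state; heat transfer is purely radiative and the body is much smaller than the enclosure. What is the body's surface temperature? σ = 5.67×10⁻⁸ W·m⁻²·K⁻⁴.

For a small grey body in a large enclosure, net radiated power = εσA(T⁴ − T_w⁴).
Steady state: P = εσA(T⁴ − T_w⁴) with A = 1.97 m².
T⁴ = P/(εσA) + T_w⁴ = 182/(0.91·5.67×10⁻⁸·1.970) + (292)⁴
    = 1.791×10⁹ + 7.270×10⁹ = 9.060×10⁹ K⁴.

T ≈ 309 K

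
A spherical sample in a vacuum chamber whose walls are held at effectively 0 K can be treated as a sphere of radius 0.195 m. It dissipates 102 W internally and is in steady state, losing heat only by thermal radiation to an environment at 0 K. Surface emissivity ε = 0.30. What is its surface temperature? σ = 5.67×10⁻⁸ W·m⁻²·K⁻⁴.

T ≈ 335 K

Steady state: internal power = radiated power, P = εσA T⁴.
Radiating area A = 4πr² = 0.4778 m².
T⁴ = P/(εσA) = 102/(0.30·5.67×10⁻⁸·0.4778) = 1.255×10¹⁰ K⁴.
T = (1.255×10¹⁰)^(1/4).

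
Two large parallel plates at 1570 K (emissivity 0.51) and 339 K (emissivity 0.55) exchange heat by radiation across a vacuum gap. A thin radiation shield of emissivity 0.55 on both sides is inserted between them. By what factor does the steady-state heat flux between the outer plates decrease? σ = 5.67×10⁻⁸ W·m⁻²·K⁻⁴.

factor ≈ 1.95

Without shield: q₀ = σΔ(T⁴)/(1/ε₁+1/ε₂−1) with denominator 2.779.
With shield the two gaps are in series; the resistances add: (1/ε₁+1/ε_s−1)+(1/ε_s+1/ε₂−1) = 2.779+2.636 = 5.415.
Heat-flux ratio q₀/q = 5.415/2.779.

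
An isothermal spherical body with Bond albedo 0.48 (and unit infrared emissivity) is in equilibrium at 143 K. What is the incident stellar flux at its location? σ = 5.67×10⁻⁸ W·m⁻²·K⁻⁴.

(1−a)S·πr² = σ·4πr²·T⁴ ⇒ S = 4σT⁴/(1−a).
S = 4·5.67×10⁻⁸·4.182×10⁸/0.520.

S ≈ 182 W/m²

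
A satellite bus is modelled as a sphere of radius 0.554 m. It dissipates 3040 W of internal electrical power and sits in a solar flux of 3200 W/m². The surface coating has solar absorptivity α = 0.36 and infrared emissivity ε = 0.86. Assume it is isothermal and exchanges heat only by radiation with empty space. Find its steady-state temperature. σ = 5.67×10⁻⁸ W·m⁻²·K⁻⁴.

At steady state, absorbed solar power + internal power = radiated power.
Absorbed: α·S·A_cross = 0.36·3200·0.9642 = 1111 W (cross-section πr²).
Total input = 1111 + 3040 = 4151 W.
Radiated: εσ·A_surf·T⁴ with A_surf = 4πr² = 3.857 m².
T⁴ = 4151/(0.86·5.67×10⁻⁸·3.857) = 2.207×10¹⁰ K⁴.

T ≈ 385 K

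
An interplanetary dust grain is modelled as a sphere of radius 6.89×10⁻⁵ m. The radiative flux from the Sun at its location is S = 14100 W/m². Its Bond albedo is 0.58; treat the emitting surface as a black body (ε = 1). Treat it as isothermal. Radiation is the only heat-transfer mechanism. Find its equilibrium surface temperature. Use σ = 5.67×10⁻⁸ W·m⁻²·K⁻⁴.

At equilibrium, absorbed power = emitted power.
Absorbing cross-section = πr² = 1.491×10⁻⁸ m²; emitting surface = 4πr² = 5.966×10⁻⁸ m² (ratio 4).
(1−a)S·A_cross = εσ·A_surf·T⁴  ⇒  T⁴ = (1−a)S/(4σ).
T⁴ = 0.420·14100/(4·5.67×10⁻⁸) = 2.611×10¹⁰ K⁴.
T = (2.611×10¹⁰)^(1/4).

T ≈ 402 K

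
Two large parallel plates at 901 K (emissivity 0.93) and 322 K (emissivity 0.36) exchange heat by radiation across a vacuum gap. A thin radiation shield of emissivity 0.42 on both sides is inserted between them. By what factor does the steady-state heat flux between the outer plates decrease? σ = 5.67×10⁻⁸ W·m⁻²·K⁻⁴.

factor ≈ 2.32

Without shield: q₀ = σΔ(T⁴)/(1/ε₁+1/ε₂−1) with denominator 2.853.
With shield the two gaps are in series; the resistances add: (1/ε₁+1/ε_s−1)+(1/ε_s+1/ε₂−1) = 2.456+4.159 = 6.615.
Heat-flux ratio q₀/q = 6.615/2.853.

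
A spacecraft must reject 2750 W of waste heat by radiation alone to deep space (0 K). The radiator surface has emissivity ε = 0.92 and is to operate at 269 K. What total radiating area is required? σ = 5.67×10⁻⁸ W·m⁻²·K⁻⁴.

P = εσA T⁴ ⇒ A = P/(εσT⁴).
T⁴ = 5.236×10⁹ K⁴.
A = 2750/(0.92 × 5.67×10⁻⁸ × 5.236×10⁹).

A ≈ 10.1 m²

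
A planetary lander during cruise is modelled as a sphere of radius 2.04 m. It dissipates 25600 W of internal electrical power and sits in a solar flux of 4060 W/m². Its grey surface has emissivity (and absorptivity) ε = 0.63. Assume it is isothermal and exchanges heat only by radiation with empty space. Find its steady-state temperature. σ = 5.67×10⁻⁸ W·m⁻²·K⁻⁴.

At steady state, absorbed solar power + internal power = radiated power.
Absorbed: α·S·A_cross = 0.63·4060·13.07 = 33440 W (cross-section πr²).
Total input = 33440 + 25600 = 59040 W.
Radiated: εσ·A_surf·T⁴ with A_surf = 4πr² = 52.30 m².
T⁴ = 59040/(0.63·5.67×10⁻⁸·52.30) = 3.161×10¹⁰ K⁴.

T ≈ 422 K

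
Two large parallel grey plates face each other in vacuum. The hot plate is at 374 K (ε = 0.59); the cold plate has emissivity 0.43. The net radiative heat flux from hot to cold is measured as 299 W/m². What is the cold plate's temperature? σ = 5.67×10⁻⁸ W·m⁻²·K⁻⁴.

q = σ(T₁⁴ − T₂⁴)/(1/ε₁ + 1/ε₂ − 1); denominator = 3.020.
T₂⁴ = T₁⁴ − q·(1/ε₁+1/ε₂−1)/σ = 1.957×10¹⁰ − 299·3.020/5.67×10⁻⁸
    = 3.637×10⁹ K⁴.

T₂ ≈ 246 K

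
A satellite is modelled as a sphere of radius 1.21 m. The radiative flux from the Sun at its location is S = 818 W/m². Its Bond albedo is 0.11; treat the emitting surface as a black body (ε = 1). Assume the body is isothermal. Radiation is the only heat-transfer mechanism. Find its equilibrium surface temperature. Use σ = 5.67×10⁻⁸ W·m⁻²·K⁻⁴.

T ≈ 238 K

At equilibrium, absorbed power = emitted power.
Absorbing cross-section = πr² = 4.600 m²; emitting surface = 4πr² = 18.40 m² (ratio 4).
(1−a)S·A_cross = εσ·A_surf·T⁴  ⇒  T⁴ = (1−a)S/(4σ).
T⁴ = 0.890·818/(4·5.67×10⁻⁸) = 3.210×10⁹ K⁴.
T = (3.210×10⁹)^(1/4).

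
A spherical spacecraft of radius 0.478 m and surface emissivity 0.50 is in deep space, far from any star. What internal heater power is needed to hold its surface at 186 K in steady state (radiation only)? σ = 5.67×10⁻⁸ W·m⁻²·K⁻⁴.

P = εσ·4πr²·T⁴.
4πr² = 2.871 m²; T⁴ = 1.197×10⁹ K⁴.
P = 0.50·5.67×10⁻⁸·2.871·1.197×10⁹.

P ≈ 97.4 W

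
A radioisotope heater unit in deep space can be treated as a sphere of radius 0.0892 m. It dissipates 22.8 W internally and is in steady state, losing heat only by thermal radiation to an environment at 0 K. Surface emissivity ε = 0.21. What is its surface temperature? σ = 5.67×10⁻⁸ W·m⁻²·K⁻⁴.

T ≈ 372 K

Steady state: internal power = radiated power, P = εσA T⁴.
Radiating area A = 4πr² = 0.09999 m².
T⁴ = P/(εσA) = 22.8/(0.21·5.67×10⁻⁸·0.09999) = 1.915×10¹⁰ K⁴.
T = (1.915×10¹⁰)^(1/4).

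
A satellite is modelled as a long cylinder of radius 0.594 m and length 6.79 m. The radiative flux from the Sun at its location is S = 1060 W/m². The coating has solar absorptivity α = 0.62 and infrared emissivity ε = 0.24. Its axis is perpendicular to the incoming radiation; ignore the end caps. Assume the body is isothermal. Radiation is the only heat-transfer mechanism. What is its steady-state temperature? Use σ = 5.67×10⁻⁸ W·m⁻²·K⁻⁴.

T ≈ 352 K

At equilibrium, absorbed power = emitted power.
Absorbing cross-section = 2rL = 8.067 m²; emitting surface = 2πrL = 25.34 m² (ratio π).
αS·A_cross = εσ·A_surf·T⁴  ⇒  T⁴ = αS/(ε·πσ).
T⁴ = 0.620·1060/(0.24·π·5.67×10⁻⁸) = 1.537×10¹⁰ K⁴.
T = (1.537×10¹⁰)^(1/4).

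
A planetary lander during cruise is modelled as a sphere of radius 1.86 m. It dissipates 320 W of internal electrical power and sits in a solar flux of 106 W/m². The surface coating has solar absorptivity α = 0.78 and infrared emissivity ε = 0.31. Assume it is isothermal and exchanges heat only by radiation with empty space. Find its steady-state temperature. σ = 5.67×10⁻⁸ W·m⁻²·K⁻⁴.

T ≈ 200 K

At steady state, absorbed solar power + internal power = radiated power.
Absorbed: α·S·A_cross = 0.78·106·10.87 = 898.6 W (cross-section πr²).
Total input = 898.6 + 320 = 1219 W.
Radiated: εσ·A_surf·T⁴ with A_surf = 4πr² = 43.47 m².
T⁴ = 1219/(0.31·5.67×10⁻⁸·43.47) = 1.595×10⁹ K⁴.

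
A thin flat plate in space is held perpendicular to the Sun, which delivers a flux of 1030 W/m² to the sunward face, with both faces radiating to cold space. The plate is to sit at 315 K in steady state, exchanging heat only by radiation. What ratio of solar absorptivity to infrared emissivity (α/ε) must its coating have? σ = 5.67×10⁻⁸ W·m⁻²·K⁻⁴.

Balance: αS·A = εσ·2A·T⁴ ⇒ α/ε = 2σT⁴/S.
α/ε = 2·5.67×10⁻⁸·(315)⁴/1030 = 2·5.67×10⁻⁸·9.846×10⁹/1030.

α/ε ≈ 1.08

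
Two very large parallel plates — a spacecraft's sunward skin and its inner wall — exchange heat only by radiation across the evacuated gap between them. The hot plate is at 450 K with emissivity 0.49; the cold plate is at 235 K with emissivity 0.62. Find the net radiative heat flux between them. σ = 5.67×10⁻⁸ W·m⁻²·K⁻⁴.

q ≈ 811 W/m²

For two infinite grey parallel plates, q = σ(T₁⁴ − T₂⁴)/(1/ε₁ + 1/ε₂ − 1).
T₁⁴ − T₂⁴ = 4.101×10¹⁰ − 3.050×10⁹ = 3.796×10¹⁰ K⁴.
1/ε₁ + 1/ε₂ − 1 = 2.041 + 1.613 − 1 = 2.654.
q = 5.67×10⁻⁸ × 3.796×10¹⁰ / 2.654.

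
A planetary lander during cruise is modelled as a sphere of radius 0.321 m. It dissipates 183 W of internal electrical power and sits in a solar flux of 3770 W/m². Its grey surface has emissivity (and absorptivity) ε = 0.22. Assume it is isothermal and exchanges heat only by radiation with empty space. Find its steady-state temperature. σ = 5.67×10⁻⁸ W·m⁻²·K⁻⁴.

T ≈ 409 K

At steady state, absorbed solar power + internal power = radiated power.
Absorbed: α·S·A_cross = 0.22·3770·0.3237 = 268.5 W (cross-section πr²).
Total input = 268.5 + 183 = 451.5 W.
Radiated: εσ·A_surf·T⁴ with A_surf = 4πr² = 1.295 m².
T⁴ = 451.5/(0.22·5.67×10⁻⁸·1.295) = 2.795×10¹⁰ K⁴.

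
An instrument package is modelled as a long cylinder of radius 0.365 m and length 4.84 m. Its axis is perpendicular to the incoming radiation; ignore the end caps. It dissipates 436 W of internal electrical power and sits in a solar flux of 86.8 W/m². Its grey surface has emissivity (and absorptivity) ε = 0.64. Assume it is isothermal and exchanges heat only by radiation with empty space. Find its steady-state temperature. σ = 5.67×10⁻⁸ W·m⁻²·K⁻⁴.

T ≈ 199 K

At steady state, absorbed solar power + internal power = radiated power.
Absorbed: α·S·A_cross = 0.64·86.8·3.533 = 196.3 W (cross-section 2rL).
Total input = 196.3 + 436 = 632.3 W.
Radiated: εσ·A_surf·T⁴ with A_surf = 2πrL = 11.10 m².
T⁴ = 632.3/(0.64·5.67×10⁻⁸·11.10) = 1.570×10⁹ K⁴.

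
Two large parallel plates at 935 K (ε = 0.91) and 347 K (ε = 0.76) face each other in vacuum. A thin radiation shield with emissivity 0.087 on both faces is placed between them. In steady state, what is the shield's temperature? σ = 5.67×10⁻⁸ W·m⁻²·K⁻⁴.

T_s ≈ 792 K

In steady state the net flux on the hot side equals that on the cold side.
σ(T₁⁴−T_s⁴)/D₁ = σ(T_s⁴−T₂⁴)/D₂, with D₁ = 1/ε₁+1/ε_s−1 = 11.59, D₂ = 1/ε_s+1/ε₂−1 = 11.81.
Solve for T_s⁴: T_s⁴ = (D₂·T₁⁴ + D₁·T₂⁴)/(D₁+D₂) = 3.929×10¹¹ K⁴.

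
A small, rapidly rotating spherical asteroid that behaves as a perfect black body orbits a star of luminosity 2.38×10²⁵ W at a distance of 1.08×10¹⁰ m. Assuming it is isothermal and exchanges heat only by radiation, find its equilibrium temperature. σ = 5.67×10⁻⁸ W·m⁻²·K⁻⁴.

T ≈ 517 K

First find the stellar flux at distance d: S = L/(4πd²) = 2.38×10²⁵/(4π·(1.08×10¹⁰)²) = 16240 W/m².
For an isothermal sphere, absorbed (1−a)S·πr² = emitted σ·4πr²·T⁴, so T⁴ = (1−a)S/(4σ).
T⁴ = 1.00·16240/(4·5.67×10⁻⁸) = 7.159×10¹⁰ K⁴.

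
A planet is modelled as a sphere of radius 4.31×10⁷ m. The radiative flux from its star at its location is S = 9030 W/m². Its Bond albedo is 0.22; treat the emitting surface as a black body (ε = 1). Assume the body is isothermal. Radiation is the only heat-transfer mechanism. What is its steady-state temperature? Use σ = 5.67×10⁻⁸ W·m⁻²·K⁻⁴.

T ≈ 420 K

At equilibrium, absorbed power = emitted power.
Absorbing cross-section = πr² = 5.836×10¹⁵ m²; emitting surface = 4πr² = 2.334×10¹⁶ m² (ratio 4).
(1−a)S·A_cross = εσ·A_surf·T⁴  ⇒  T⁴ = (1−a)S/(4σ).
T⁴ = 0.780·9030/(4·5.67×10⁻⁸) = 3.106×10¹⁰ K⁴.
T = (3.106×10¹⁰)^(1/4).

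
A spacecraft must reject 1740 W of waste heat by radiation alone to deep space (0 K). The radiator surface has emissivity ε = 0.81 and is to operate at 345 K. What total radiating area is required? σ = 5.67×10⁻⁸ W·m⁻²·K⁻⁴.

A ≈ 2.67 m²

P = εσA T⁴ ⇒ A = P/(εσT⁴).
T⁴ = 1.417×10¹⁰ K⁴.
A = 1740/(0.81 × 5.67×10⁻⁸ × 1.417×10¹⁰).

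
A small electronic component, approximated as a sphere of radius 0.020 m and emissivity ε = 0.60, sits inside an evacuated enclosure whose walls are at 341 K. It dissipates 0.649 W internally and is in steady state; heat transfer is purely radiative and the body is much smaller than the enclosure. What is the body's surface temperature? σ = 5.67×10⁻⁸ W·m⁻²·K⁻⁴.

For a small grey body in a large enclosure, net radiated power = εσA(T⁴ − T_w⁴).
Steady state: P = εσA(T⁴ − T_w⁴) with A = 4πr² = 0.005027 m².
T⁴ = P/(εσA) + T_w⁴ = 0.649/(0.60·5.67×10⁻⁸·0.005027) + (341)⁴
    = 3.795×10⁹ + 1.352×10¹⁰ = 1.732×10¹⁰ K⁴.

T ≈ 363 K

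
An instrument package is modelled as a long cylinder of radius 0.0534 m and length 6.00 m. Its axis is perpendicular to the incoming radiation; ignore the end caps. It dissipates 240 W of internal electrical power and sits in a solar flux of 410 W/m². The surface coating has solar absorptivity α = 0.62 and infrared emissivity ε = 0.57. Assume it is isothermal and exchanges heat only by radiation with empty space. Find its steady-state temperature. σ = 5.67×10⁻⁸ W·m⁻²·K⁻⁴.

T ≈ 281 K

At steady state, absorbed solar power + internal power = radiated power.
Absorbed: α·S·A_cross = 0.62·410·0.6408 = 162.9 W (cross-section 2rL).
Total input = 162.9 + 240 = 402.9 W.
Radiated: εσ·A_surf·T⁴ with A_surf = 2πrL = 2.013 m².
T⁴ = 402.9/(0.57·5.67×10⁻⁸·2.013) = 6.192×10⁹ K⁴.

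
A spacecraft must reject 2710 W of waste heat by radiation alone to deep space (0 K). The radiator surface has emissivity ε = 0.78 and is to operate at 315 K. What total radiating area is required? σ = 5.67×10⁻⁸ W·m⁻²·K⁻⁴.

A ≈ 6.22 m²

P = εσA T⁴ ⇒ A = P/(εσT⁴).
T⁴ = 9.846×10⁹ K⁴.
A = 2710/(0.78 × 5.67×10⁻⁸ × 9.846×10⁹).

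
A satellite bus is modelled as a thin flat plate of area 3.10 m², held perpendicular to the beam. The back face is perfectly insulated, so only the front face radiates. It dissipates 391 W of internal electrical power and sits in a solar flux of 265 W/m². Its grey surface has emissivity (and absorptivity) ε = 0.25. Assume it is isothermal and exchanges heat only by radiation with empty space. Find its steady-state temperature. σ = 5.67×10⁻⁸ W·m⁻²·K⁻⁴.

At steady state, absorbed solar power + internal power = radiated power.
Absorbed: α·S·A_cross = 0.25·265·3.100 = 205.4 W (cross-section A).
Total input = 205.4 + 391 = 596.4 W.
Radiated: εσ·A_surf·T⁴ with A_surf = A = 3.100 m².
T⁴ = 596.4/(0.25·5.67×10⁻⁸·3.100) = 1.357×10¹⁰ K⁴.

T ≈ 341 K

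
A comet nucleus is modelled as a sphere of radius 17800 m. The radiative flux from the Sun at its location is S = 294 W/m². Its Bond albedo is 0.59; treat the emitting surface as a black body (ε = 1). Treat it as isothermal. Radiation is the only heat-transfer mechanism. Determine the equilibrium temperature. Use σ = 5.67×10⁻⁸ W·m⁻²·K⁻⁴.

T ≈ 152 K

At equilibrium, absorbed power = emitted power.
Absorbing cross-section = πr² = 9.954×10⁸ m²; emitting surface = 4πr² = 3.982×10⁹ m² (ratio 4).
(1−a)S·A_cross = εσ·A_surf·T⁴  ⇒  T⁴ = (1−a)S/(4σ).
T⁴ = 0.410·294/(4·5.67×10⁻⁸) = 5.315×10⁸ K⁴.
T = (5.315×10⁸)^(1/4).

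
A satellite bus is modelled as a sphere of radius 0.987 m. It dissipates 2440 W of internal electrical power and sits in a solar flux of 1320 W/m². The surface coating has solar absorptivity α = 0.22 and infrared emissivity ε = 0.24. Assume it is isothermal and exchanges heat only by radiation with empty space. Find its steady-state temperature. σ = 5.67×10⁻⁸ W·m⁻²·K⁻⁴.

At steady state, absorbed solar power + internal power = radiated power.
Absorbed: α·S·A_cross = 0.22·1320·3.060 = 888.8 W (cross-section πr²).
Total input = 888.8 + 2440 = 3329 W.
Radiated: εσ·A_surf·T⁴ with A_surf = 4πr² = 12.24 m².
T⁴ = 3329/(0.24·5.67×10⁻⁸·12.24) = 1.998×10¹⁰ K⁴.

T ≈ 376 K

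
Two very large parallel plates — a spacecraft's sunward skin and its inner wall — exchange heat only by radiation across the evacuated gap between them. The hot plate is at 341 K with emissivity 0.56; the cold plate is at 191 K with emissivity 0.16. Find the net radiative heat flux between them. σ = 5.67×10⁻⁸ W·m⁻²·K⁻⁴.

q ≈ 98.2 W/m²

For two infinite grey parallel plates, q = σ(T₁⁴ − T₂⁴)/(1/ε₁ + 1/ε₂ − 1).
T₁⁴ − T₂⁴ = 1.352×10¹⁰ − 1.331×10⁹ = 1.219×10¹⁰ K⁴.
1/ε₁ + 1/ε₂ − 1 = 1.786 + 6.250 − 1 = 7.036.
q = 5.67×10⁻⁸ × 1.219×10¹⁰ / 7.036.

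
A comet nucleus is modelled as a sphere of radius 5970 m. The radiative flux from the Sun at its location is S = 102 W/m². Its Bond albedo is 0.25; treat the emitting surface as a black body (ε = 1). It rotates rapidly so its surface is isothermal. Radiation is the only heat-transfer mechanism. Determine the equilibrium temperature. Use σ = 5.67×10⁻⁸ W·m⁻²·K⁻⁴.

T ≈ 136 K

At equilibrium, absorbed power = emitted power.
Absorbing cross-section = πr² = 1.120×10⁸ m²; emitting surface = 4πr² = 4.479×10⁸ m² (ratio 4).
(1−a)S·A_cross = εσ·A_surf·T⁴  ⇒  T⁴ = (1−a)S/(4σ).
T⁴ = 0.750·102/(4·5.67×10⁻⁸) = 3.373×10⁸ K⁴.
T = (3.373×10⁸)^(1/4).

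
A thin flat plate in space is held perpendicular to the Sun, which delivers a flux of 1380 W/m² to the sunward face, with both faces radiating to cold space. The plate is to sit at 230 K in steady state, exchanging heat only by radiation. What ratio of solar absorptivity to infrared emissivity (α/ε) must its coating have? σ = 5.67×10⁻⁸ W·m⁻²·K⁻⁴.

Balance: αS·A = εσ·2A·T⁴ ⇒ α/ε = 2σT⁴/S.
α/ε = 2·5.67×10⁻⁸·(230)⁴/1380 = 2·5.67×10⁻⁸·2.798×10⁹/1380.

α/ε ≈ 0.230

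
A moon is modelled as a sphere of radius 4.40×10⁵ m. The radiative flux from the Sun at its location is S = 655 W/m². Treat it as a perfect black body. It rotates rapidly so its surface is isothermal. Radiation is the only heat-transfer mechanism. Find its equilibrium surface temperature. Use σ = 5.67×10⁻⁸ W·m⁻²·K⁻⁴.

At equilibrium, absorbed power = emitted power.
Absorbing cross-section = πr² = 6.082×10¹¹ m²; emitting surface = 4πr² = 2.433×10¹² m² (ratio 4).
S·A_cross = εσ·A_surf·T⁴  ⇒  T⁴ = S/(4σ).
T⁴ = 1.00·655/(4·5.67×10⁻⁸) = 2.888×10⁹ K⁴.
T = (2.888×10⁹)^(1/4).

T ≈ 232 K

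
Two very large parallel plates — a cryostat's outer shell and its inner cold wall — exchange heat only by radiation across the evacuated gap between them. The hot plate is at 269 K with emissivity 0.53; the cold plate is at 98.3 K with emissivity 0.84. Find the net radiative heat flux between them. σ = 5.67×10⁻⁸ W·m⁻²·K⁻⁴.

For two infinite grey parallel plates, q = σ(T₁⁴ − T₂⁴)/(1/ε₁ + 1/ε₂ − 1).
T₁⁴ − T₂⁴ = 5.236×10⁹ − 9.337×10⁷ = 5.143×10⁹ K⁴.
1/ε₁ + 1/ε₂ − 1 = 1.887 + 1.190 − 1 = 2.077.
q = 5.67×10⁻⁸ × 5.143×10⁹ / 2.077.

q ≈ 140 W/m²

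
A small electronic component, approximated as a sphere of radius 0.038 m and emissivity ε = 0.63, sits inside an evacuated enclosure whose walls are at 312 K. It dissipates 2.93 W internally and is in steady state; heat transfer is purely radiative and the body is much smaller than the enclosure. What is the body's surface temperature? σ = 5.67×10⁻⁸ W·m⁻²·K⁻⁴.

For a small grey body in a large enclosure, net radiated power = εσA(T⁴ − T_w⁴).
Steady state: P = εσA(T⁴ − T_w⁴) with A = 4πr² = 0.01815 m².
T⁴ = P/(εσA) + T_w⁴ = 2.93/(0.63·5.67×10⁻⁸·0.01815) + (312)⁴
    = 4.520×10⁹ + 9.476×10⁹ = 1.400×10¹⁰ K⁴.

T ≈ 344 K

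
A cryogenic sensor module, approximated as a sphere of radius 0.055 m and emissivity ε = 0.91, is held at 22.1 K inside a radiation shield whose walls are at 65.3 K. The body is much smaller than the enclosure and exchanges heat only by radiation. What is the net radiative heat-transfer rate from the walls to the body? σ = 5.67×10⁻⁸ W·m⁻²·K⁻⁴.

P_net ≈ 0.0352 W

For a small grey body in a large enclosure: P_net = εσA(T_body⁴ − T_wall⁴).
A = 4πr² = 0.03801 m²; T_body⁴ − T_wall⁴ = 2.385×10⁵ − 1.818×10⁷ = -1.794×10⁷ K⁴.
|P_net| = 0.91·5.67×10⁻⁸·0.03801·1.794×10⁷.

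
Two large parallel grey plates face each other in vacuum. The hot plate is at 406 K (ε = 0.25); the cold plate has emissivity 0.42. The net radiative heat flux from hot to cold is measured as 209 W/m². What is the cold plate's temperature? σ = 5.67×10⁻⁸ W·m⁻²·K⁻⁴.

T₂ ≈ 293 K

q = σ(T₁⁴ − T₂⁴)/(1/ε₁ + 1/ε₂ − 1); denominator = 5.381.
T₂⁴ = T₁⁴ − q·(1/ε₁+1/ε₂−1)/σ = 2.717×10¹⁰ − 209·5.381/5.67×10⁻⁸
    = 7.336×10⁹ K⁴.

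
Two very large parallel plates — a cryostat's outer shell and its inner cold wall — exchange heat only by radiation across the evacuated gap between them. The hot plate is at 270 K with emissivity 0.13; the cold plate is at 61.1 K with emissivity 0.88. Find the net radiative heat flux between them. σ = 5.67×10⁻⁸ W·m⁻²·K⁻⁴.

q ≈ 38.4 W/m²

For two infinite grey parallel plates, q = σ(T₁⁴ − T₂⁴)/(1/ε₁ + 1/ε₂ − 1).
T₁⁴ − T₂⁴ = 5.314×10⁹ − 1.394×10⁷ = 5.300×10⁹ K⁴.
1/ε₁ + 1/ε₂ − 1 = 7.692 + 1.136 − 1 = 7.829.
q = 5.67×10⁻⁸ × 5.300×10⁹ / 7.829.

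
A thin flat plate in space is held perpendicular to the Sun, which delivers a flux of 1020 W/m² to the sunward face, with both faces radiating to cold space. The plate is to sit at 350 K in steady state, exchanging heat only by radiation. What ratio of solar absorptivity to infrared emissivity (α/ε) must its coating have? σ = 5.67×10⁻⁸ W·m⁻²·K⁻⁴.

Balance: αS·A = εσ·2A·T⁴ ⇒ α/ε = 2σT⁴/S.
α/ε = 2·5.67×10⁻⁸·(350)⁴/1020 = 2·5.67×10⁻⁸·1.501×10¹⁰/1020.

α/ε ≈ 1.67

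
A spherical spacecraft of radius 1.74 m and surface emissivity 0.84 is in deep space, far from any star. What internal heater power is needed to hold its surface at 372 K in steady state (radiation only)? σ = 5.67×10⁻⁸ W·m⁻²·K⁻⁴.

P ≈ 34700 W

P = εσ·4πr²·T⁴.
4πr² = 38.05 m²; T⁴ = 1.915×10¹⁰ K⁴.
P = 0.84·5.67×10⁻⁸·38.05·1.915×10¹⁰.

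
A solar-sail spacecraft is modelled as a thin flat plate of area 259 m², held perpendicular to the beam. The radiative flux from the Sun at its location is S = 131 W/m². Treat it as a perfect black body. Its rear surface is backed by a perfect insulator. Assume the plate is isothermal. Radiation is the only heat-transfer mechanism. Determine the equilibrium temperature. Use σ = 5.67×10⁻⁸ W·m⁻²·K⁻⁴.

T ≈ 219 K

At equilibrium, absorbed power = emitted power.
Absorbing cross-section = A = 259.0 m²; emitting surface = A = 259.0 m² (ratio 1).
S·A_cross = εσ·A_surf·T⁴  ⇒  T⁴ = S/(1σ).
T⁴ = 1.00·131/(1·5.67×10⁻⁸) = 2.310×10⁹ K⁴.
T = (2.310×10⁹)^(1/4).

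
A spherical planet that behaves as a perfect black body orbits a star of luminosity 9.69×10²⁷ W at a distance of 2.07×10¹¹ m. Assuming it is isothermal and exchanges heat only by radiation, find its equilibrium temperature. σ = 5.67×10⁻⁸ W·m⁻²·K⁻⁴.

First find the stellar flux at distance d: S = L/(4πd²) = 9.69×10²⁷/(4π·(2.07×10¹¹)²) = 18000 W/m².
For an isothermal sphere, absorbed (1−a)S·πr² = emitted σ·4πr²·T⁴, so T⁴ = (1−a)S/(4σ).
T⁴ = 1.00·18000/(4·5.67×10⁻⁸) = 7.935×10¹⁰ K⁴.

T ≈ 531 K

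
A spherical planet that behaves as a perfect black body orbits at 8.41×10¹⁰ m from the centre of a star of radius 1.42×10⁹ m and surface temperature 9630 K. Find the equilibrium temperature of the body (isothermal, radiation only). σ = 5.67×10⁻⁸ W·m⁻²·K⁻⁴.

The star's surface emits σT_*⁴; at distance d the flux is S = σT_*⁴(R_*/d)².
S = 5.67×10⁻⁸·(9630)⁴·(1.42×10⁹/8.41×10¹⁰)² = 1.390×10⁵ W/m².
For an isothermal sphere T⁴ = (1−a)S/(4σ) = 6.130×10¹¹ K⁴.

T ≈ 885 K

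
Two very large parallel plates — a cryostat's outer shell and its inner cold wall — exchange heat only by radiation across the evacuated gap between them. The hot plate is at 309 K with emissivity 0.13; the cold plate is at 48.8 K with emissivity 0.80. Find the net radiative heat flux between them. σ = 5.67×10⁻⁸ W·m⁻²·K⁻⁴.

q ≈ 65.0 W/m²

For two infinite grey parallel plates, q = σ(T₁⁴ − T₂⁴)/(1/ε₁ + 1/ε₂ − 1).
T₁⁴ − T₂⁴ = 9.117×10⁹ − 5.671×10⁶ = 9.111×10⁹ K⁴.
1/ε₁ + 1/ε₂ − 1 = 7.692 + 1.250 − 1 = 7.942.
q = 5.67×10⁻⁸ × 9.111×10⁹ / 7.942.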